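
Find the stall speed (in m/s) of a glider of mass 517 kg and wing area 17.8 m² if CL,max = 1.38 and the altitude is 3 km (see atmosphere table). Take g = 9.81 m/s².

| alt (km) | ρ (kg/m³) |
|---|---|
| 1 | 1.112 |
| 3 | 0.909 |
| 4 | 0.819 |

At 3 km, from the table: ρ = 0.909 kg/m³.
Weight W = mg = 517 × 9.81 = 5072 N.
From L = ½ρV²S·CL,max = W: V_stall = √(2W/(ρSCL,max)) = √(2·5072/(0.909·17.8·1.38))
V_stall = √454.3 = 21.3 m/s

V_stall = 21.3 m/s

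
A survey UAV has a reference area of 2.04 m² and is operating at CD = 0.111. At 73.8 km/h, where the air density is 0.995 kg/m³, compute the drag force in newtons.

Convert speed: v = 73.8 km/h ÷ 3.6 = 20.5 m/s.
D = ½ρv²S·CD = ½ × 0.995 × 20.5² × 2.04 × 0.111 = 47.3 N

D = 47.3 N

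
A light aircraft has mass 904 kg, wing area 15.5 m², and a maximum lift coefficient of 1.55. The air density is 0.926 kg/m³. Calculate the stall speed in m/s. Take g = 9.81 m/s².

V_stall = 28.2 m/s

Stall occurs when L = W at CL,max. W = mg = 904 × 9.81 = 8868 N.
V_stall = √(2W/(ρ·S·CL,max)) = √(2 × 8868 / (0.926 × 15.5 × 1.55))
V_stall = √797.2 = 28.2 m/s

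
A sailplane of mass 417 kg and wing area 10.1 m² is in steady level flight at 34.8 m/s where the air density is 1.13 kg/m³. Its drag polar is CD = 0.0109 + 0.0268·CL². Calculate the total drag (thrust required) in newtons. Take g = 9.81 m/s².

D = 140 N

Level flight ⇒ L = W = m·g = 417 × 9.81 = 4090.8 N.
q = ½ρv² = ½ × 1.13 × 34.8² = 684.2 Pa.
CL = W/(q·S) = 4090.8 / (684.2 × 10.1) = 0.5919.
CD = 0.0109 + 0.0268 × 0.5919² = 0.02029.
D = q·S·CD = 684.2 × 10.1 × 0.02029 = 140.2 N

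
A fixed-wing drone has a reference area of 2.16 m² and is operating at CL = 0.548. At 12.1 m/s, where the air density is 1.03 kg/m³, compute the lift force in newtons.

Dynamic pressure q = ½ρv² = ½ × 1.03 × 12.1² = 75.4 Pa.
L = q·S·CL = 75.4 × 2.16 × 0.548 = 89.3 N

L = 89.3 N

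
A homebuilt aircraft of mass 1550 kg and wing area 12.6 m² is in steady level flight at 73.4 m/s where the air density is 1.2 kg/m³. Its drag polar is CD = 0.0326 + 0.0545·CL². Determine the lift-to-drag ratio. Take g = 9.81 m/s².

L/D = 9.29

Level flight ⇒ L = W = m·g = 1550 × 9.81 = 15206 N.
Dynamic pressure q = 0.5 × 1.2 × 73.4² = 3233 Pa.
CL = W/(q·S) = 15206 / (3233 × 12.6) = 0.3733.
CD = 0.0326 + 0.0545 × 0.3733² = 0.0402.
L/D = CL/CD = 0.3733 / 0.0402 = 9.29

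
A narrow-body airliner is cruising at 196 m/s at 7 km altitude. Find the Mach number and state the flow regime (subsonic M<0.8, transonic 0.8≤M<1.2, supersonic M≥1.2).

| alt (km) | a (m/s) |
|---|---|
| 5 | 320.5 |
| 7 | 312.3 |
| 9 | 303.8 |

M = 0.628 (subsonic)

At 7 km, from the table: a = 312.3 m/s.
M = v/a = 196 / 312.3 = 0.628
M = 0.628 → subsonic.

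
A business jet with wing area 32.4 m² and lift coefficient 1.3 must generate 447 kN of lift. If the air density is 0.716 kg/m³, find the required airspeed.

v = 172 m/s

L = ½ρv²S·CL ⇒ v = √(2L/(ρ·S·CL))
v = √(2 × 4.47×10^5 / (0.716 × 32.4 × 1.3)) = √29640 = 172 m/s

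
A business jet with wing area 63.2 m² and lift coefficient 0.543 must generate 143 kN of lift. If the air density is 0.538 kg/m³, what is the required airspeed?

L = ½ρv²S·CL ⇒ v = √(2L/(ρ·S·CL))
v = √(2 × 1.43×10^5 / (0.538 × 63.2 × 0.543)) = √15490 = 124 m/s

v = 124 m/s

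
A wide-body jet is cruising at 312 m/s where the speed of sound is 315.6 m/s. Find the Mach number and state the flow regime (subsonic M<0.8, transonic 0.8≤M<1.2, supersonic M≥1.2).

M = v/a = 312 / 315.6 = 0.989
M = 0.989 → transonic.

M = 0.989 (transonic)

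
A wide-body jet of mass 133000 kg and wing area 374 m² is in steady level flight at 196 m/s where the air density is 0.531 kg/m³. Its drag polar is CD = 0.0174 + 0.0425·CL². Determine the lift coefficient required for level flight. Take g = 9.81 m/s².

CL = 0.342

In steady level flight, lift balances weight: W = mg = 133000 × 9.81 = 1.3047×10^6 N.
q = ½ρv² = ½ × 0.531 × 196² = 10200 Pa.
Required CL = L/(qS) = 1.3047×10^6/(10200·374) = 0.342.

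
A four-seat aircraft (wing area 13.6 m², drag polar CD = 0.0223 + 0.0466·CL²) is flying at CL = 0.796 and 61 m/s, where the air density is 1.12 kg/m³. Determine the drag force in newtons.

D = 1470 N

CD = 0.0223 + 0.0466 × 0.796² = 0.05183
D = ½ρv²S·CD = ½ × 1.12 × 61² × 13.6 × 0.05183 = 1470 N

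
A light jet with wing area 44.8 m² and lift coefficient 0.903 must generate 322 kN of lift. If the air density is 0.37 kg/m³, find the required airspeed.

L = ½ρv²S·CL ⇒ v = √(2L/(ρ·S·CL))
v = √(2 × 3.22×10^5 / (0.37 × 44.8 × 0.903)) = √43020 = 207 m/s

v = 207 m/s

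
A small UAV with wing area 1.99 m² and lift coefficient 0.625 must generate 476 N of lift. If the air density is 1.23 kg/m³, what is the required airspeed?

v = 24.9 m/s

L = ½ρv²S·CL ⇒ v = √(2L/(ρ·S·CL))
v = √(2 × 476 / (1.23 × 1.99 × 0.625)) = √622.3 = 24.9 m/s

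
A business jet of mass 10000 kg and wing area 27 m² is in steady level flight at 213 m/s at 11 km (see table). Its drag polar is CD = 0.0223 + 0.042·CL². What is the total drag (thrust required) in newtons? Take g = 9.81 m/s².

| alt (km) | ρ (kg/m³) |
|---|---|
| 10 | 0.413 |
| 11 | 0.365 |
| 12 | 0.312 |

At 11 km, from the table: ρ = 0.365 kg/m³.
Weight W = mg = 10000 × 9.81 = 98100 N; in level flight L = W.
Dynamic pressure q = 0.5 × 0.365 × 213² = 8280 Pa.
Required CL = L/(qS) = 98100/(8280·27) = 0.4388.
CD = 0.0223 + 0.042 × 0.4388² = 0.03039.
D = q·S·CD = 8280 × 27 × 0.03039 = 6793 N

D = 6790 N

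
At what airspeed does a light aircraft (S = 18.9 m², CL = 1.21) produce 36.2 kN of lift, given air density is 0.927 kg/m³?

L = ½ρv²S·CL ⇒ v = √(2L/(ρ·S·CL))
v = √(2 × 36200 / (0.927 × 18.9 × 1.21)) = √3415 = 58.4 m/s

v = 58.4 m/s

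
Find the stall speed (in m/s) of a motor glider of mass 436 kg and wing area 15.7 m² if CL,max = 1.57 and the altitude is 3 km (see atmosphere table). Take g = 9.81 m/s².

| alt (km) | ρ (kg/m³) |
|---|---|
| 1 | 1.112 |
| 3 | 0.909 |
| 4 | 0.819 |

V_stall = 19.5 m/s

At 3 km, from the table: ρ = 0.909 kg/m³.
Weight W = mg = 436 × 9.81 = 4277 N.
V_stall = √(2W/(ρ·S·CL,max)) = √(2 × 4277 / (0.909 × 15.7 × 1.57))
V_stall = √381.8 = 19.5 m/s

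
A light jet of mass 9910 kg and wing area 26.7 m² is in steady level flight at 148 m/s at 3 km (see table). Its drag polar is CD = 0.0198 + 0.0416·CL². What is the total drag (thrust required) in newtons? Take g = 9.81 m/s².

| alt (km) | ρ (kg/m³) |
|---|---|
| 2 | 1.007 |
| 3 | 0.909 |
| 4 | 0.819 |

At 3 km, from the table: ρ = 0.909 kg/m³.
Weight W = mg = 9910 × 9.81 = 97217 N; in level flight L = W.
Dynamic pressure q = 0.5 × 0.909 × 148² = 9955 Pa.
CL = W/(q·S) = 97217 / (9955 × 26.7) = 0.3657.
CD = 0.0198 + 0.0416 × 0.3657² = 0.02536.
D = q·S·CD = 9955 × 26.7 × 0.02536 = 6742 N

D = 6740 N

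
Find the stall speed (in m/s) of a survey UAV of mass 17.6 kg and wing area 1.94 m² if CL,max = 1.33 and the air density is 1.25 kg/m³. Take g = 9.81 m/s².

Stall occurs when L = W at CL,max. W = mg = 17.6 × 9.81 = 172.7 N.
From L = ½ρV²S·CL,max = W: V_stall = √(2W/(ρSCL,max)) = √(2·172.7/(1.25·1.94·1.33))
V_stall = √107.1 = 10.3 m/s

V_stall = 10.3 m/s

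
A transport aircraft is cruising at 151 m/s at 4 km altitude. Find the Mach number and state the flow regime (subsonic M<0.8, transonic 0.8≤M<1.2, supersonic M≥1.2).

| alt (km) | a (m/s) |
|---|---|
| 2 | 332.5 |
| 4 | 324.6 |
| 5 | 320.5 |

M = 0.465 (subsonic)

At 4 km, from the table: a = 324.6 m/s.
M = v/a = 151 / 324.6 = 0.465
M = 0.465 → subsonic.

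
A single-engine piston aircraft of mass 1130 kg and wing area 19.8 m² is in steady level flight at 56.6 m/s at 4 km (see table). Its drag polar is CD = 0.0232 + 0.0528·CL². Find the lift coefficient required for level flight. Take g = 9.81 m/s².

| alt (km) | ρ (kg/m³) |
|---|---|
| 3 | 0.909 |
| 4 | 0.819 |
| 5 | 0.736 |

CL = 0.427

At 4 km, from the table: ρ = 0.819 kg/m³.
Level flight ⇒ L = W = m·g = 1130 × 9.81 = 11085 N.
q = ½ρv² = ½ × 0.819 × 56.6² = 1312 Pa.
Required CL = L/(qS) = 11085/(1312·19.8) = 0.4268.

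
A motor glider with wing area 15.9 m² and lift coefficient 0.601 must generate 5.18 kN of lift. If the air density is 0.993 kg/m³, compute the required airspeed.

L = ½ρv²S·CL ⇒ v = √(2L/(ρ·S·CL))
v = √(2 × 5180 / (0.993 × 15.9 × 0.601)) = √1092 = 33 m/s

v = 33 m/s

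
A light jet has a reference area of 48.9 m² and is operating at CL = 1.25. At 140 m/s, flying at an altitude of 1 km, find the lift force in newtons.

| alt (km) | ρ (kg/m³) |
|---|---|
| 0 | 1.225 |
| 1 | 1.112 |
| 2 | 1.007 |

L = 6.66×10^5 N

At 1 km, from the table: ρ = 1.112 kg/m³.
Dynamic pressure q = ½ρv² = ½ × 1.112 × 140² = 10900 Pa.
L = q·S·CL = 10900 × 48.9 × 1.25 = 6.66×10^5 N ≈ 666 kN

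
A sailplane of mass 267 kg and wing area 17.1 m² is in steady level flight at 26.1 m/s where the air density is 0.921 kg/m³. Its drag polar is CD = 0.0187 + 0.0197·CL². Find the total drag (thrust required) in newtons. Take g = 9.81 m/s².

Weight W = mg = 267 × 9.81 = 2619.3 N; in level flight L = W.
Dynamic pressure q = 0.5 × 0.921 × 26.1² = 313.7 Pa.
CL = 2W/(ρv²S) = 2×2619.3/(0.921×26.1²×17.1) = 0.4883.
CD = 0.0187 + 0.0197 × 0.4883² = 0.0234.
D = q·S·CD = 313.7 × 17.1 × 0.0234 = 125.5 N

D = 126 N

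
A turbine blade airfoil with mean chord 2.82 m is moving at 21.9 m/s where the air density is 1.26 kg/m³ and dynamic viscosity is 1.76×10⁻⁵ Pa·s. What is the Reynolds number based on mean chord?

Re = 4.42×10^6

Re = ρ·v·c/μ = 1.26 × 21.9 × 2.82 / (1.76×10⁻⁵) = 4.42×10^6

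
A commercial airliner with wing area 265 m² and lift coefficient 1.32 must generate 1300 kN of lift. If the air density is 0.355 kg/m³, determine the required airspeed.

L = ½ρv²S·CL ⇒ v = √(2L/(ρ·S·CL))
v = √(2 × 1.3×10^6 / (0.355 × 265 × 1.32)) = √20940 = 145 m/s

v = 145 m/s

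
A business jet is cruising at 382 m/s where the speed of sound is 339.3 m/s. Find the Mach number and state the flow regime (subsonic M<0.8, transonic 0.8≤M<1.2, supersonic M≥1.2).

M = v/a = 382 / 339.3 = 1.13
M = 1.13 → transonic.

M = 1.13 (transonic)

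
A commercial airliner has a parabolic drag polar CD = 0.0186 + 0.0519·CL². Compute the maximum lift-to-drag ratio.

For CD = CD0 + K·CL², (L/D)max occurs at CL* = √(CD0/K) and equals 1/(2√(K·CD0)).
(L/D)max = 1/(2√(0.0519 × 0.0186)) = 1/(2 × 0.03107) = 16.1

(L/D)max = 16.1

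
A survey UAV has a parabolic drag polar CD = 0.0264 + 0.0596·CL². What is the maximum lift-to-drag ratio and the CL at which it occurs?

For CD = CD0 + K·CL², (L/D)max occurs at CL* = √(CD0/K) and equals 1/(2√(K·CD0)).
(L/D)max = 1/(2√(0.0596 × 0.0264)) = 1/(2 × 0.03967) = 12.6
CL* = √(0.0264/0.0596) = 0.666

(L/D)max = 12.6, at CL = 0.666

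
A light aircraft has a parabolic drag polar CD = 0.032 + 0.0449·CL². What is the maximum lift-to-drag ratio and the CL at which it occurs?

For CD = CD0 + K·CL², (L/D)max occurs at CL* = √(CD0/K) and equals 1/(2√(K·CD0)).
(L/D)max = 1/(2√(0.0449 × 0.032)) = 1/(2 × 0.03791) = 13.2
CL* = √(0.032/0.0449) = 0.844

(L/D)max = 13.2, at CL = 0.844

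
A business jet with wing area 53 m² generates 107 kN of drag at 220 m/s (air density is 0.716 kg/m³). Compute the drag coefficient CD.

From D = ½ρv²S·CD, rearranging gives CD = 2D/(ρv²S).
CD = 2 × 1.07×10^5 / (0.716 × 220² × 53) = 0.117

CD = 0.117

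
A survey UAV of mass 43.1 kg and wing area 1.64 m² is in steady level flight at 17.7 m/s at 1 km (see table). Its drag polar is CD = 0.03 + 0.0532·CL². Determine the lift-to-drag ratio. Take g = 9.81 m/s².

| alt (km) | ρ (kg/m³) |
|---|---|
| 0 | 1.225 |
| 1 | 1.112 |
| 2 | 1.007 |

At 1 km, from the table: ρ = 1.112 kg/m³.
In steady level flight, lift balances weight: W = mg = 43.1 × 9.81 = 422.81 N.
q = ½ρv² = ½ × 1.112 × 17.7² = 174.2 Pa.
CL = W/(q·S) = 422.81 / (174.2 × 1.64) = 1.48.
CD = 0.03 + 0.0532 × 1.48² = 0.1465.
L/D = CL/CD = 1.48 / 0.1465 = 10.1

L/D = 10.1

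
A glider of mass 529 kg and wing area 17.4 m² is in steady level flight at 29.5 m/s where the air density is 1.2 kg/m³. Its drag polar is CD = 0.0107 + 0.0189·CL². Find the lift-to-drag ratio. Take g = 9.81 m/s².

In steady level flight, lift balances weight: W = mg = 529 × 9.81 = 5189.5 N.
Dynamic pressure q = 0.5 × 1.2 × 29.5² = 522.1 Pa.
Required CL = L/(qS) = 5189.5/(522.1·17.4) = 0.5712.
CD = 0.0107 + 0.0189 × 0.5712² = 0.01687.
L/D = CL/CD = 0.5712 / 0.01687 = 33.9

L/D = 33.9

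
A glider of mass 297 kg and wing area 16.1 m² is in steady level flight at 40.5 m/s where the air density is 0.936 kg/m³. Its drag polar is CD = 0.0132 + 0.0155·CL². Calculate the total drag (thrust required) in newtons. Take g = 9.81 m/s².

D = 174 N

Level flight ⇒ L = W = m·g = 297 × 9.81 = 2913.6 N.
Dynamic pressure q = 0.5 × 0.936 × 40.5² = 767.6 Pa.
Required CL = L/(qS) = 2913.6/(767.6·16.1) = 0.2357.
CD = 0.0132 + 0.0155 × 0.2357² = 0.01406.
D = q·S·CD = 767.6 × 16.1 × 0.01406 = 173.8 N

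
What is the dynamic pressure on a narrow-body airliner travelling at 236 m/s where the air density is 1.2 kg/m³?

q = ½ρv² = ½ × 1.2 × 236² = 33400 Pa

q = 33400 Pa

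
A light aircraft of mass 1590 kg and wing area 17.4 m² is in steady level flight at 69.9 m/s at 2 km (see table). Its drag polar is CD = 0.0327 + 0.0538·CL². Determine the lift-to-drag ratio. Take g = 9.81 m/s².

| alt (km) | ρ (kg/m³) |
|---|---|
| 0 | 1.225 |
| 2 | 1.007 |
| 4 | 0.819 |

L/D = 9.15

At 2 km, from the table: ρ = 1.007 kg/m³.
In steady level flight, lift balances weight: W = mg = 1590 × 9.81 = 15598 N.
q = ½ρv² = ½ × 1.007 × 69.9² = 2460 Pa.
CL = 2W/(ρv²S) = 2×15598/(1.007×69.9²×17.4) = 0.3644.
CD = 0.0327 + 0.0538 × 0.3644² = 0.03984.
L/D = CL/CD = 0.3644 / 0.03984 = 9.15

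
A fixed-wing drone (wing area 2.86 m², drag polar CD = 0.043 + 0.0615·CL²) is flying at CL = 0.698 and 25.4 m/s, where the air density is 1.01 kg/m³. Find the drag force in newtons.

CD = 0.043 + 0.0615 × 0.698² = 0.07296
D = ½ρv²S·CD = ½ × 1.01 × 25.4² × 2.86 × 0.07296 = 68 N

D = 68 N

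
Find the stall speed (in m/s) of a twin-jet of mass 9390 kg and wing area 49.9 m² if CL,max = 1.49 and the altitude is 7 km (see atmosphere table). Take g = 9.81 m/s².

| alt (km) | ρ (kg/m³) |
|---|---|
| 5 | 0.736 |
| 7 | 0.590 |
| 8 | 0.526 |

V_stall = 64.8 m/s

At 7 km, from the table: ρ = 0.590 kg/m³.
Weight W = mg = 9390 × 9.81 = 92120 N.
From L = ½ρV²S·CL,max = W: V_stall = √(2W/(ρSCL,max)) = √(2·92120/(0.59·49.9·1.49))
V_stall = √4200 = 64.8 m/s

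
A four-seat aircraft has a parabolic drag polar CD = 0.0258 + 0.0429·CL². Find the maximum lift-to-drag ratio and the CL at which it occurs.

For CD = CD0 + K·CL², (L/D)max occurs at CL* = √(CD0/K) and equals 1/(2√(K·CD0)).
(L/D)max = 1/(2√(0.0429 × 0.0258)) = 1/(2 × 0.03327) = 15
CL* = √(0.0258/0.0429) = 0.775

(L/D)max = 15, at CL = 0.775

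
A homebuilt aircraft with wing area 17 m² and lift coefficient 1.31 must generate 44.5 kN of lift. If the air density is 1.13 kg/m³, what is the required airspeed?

L = ½ρv²S·CL ⇒ v = √(2L/(ρ·S·CL))
v = √(2 × 44500 / (1.13 × 17 × 1.31)) = √3537 = 59.5 m/s

v = 59.5 m/s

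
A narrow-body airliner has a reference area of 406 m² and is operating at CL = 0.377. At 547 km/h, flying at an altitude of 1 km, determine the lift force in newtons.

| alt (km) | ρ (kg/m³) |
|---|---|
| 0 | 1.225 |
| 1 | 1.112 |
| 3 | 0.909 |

At 1 km, from the table: ρ = 1.112 kg/m³.
Convert speed: v = 547 km/h ÷ 3.6 = 151.9 m/s.
Dynamic pressure q = ½ρv² = ½ × 1.112 × 151.9² = 12840 Pa.
L = q·S·CL = 12840 × 406 × 0.377 = 1.96×10^6 N ≈ 1960 kN

L = 1.96×10^6 N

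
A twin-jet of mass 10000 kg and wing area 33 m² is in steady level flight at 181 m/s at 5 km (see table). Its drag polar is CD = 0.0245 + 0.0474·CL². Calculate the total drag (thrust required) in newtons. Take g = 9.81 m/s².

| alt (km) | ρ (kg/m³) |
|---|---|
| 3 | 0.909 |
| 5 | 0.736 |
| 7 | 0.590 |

At 5 km, from the table: ρ = 0.736 kg/m³.
Weight W = mg = 10000 × 9.81 = 98100 N; in level flight L = W.
q = ½ρv² = ½ × 0.736 × 181² = 12060 Pa.
CL = W/(q·S) = 98100 / (12060 × 33) = 0.2466.
CD = 0.0245 + 0.0474 × 0.2466² = 0.02738.
D = q·S·CD = 12060 × 33 × 0.02738 = 10890 N

D = 10900 N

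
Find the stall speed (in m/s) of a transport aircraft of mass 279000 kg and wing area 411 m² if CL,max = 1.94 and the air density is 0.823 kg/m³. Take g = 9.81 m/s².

V_stall = 91.3 m/s

At stall, lift equals weight: L = W = m·g = 279000 × 9.81 = 2.737×10^6 N.
From L = ½ρV²S·CL,max = W: V_stall = √(2W/(ρSCL,max)) = √(2·2.737×10^6/(0.823·411·1.94))
V_stall = √8342 = 91.3 m/s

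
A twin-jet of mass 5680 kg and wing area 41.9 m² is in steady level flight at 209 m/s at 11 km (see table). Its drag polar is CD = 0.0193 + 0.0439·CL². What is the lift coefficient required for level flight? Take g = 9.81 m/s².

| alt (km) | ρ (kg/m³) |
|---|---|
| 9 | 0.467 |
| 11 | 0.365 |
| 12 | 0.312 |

CL = 0.167

At 11 km, from the table: ρ = 0.365 kg/m³.
In steady level flight, lift balances weight: W = mg = 5680 × 9.81 = 55721 N.
Dynamic pressure q = 0.5 × 0.365 × 209² = 7972 Pa.
CL = W/(q·S) = 55721 / (7972 × 41.9) = 0.1668.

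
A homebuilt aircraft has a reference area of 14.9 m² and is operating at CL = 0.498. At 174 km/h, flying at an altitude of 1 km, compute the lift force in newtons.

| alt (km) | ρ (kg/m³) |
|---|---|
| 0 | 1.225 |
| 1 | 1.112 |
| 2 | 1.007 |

At 1 km, from the table: ρ = 1.112 kg/m³.
Convert speed: v = 174 km/h ÷ 3.6 = 48.33 m/s.
Dynamic pressure q = ½ρv² = ½ × 1.112 × 48.33² = 1299 Pa.
L = q·S·CL = 1299 × 14.9 × 0.498 = 9640 N ≈ 9.64 kN

L = 9640 N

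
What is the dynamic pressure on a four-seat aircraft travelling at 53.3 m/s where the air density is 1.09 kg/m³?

q = ½ρv² = ½ × 1.09 × 53.3² = 1550 Pa

q = 1550 Pa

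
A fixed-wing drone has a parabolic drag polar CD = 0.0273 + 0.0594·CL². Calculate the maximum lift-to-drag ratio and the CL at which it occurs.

(L/D)max = 12.4, at CL = 0.678

For CD = CD0 + K·CL², (L/D)max occurs at CL* = √(CD0/K) and equals 1/(2√(K·CD0)).
(L/D)max = 1/(2√(0.0594 × 0.0273)) = 1/(2 × 0.04027) = 12.4
CL* = √(0.0273/0.0594) = 0.678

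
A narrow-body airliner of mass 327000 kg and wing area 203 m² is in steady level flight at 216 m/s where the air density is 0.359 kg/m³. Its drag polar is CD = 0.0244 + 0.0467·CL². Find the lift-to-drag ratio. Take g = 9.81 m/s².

L/D = 9.9

Level flight ⇒ L = W = m·g = 327000 × 9.81 = 3.2079×10^6 N.
Dynamic pressure q = 0.5 × 0.359 × 216² = 8375 Pa.
CL = 2W/(ρv²S) = 2×3.2079×10^6/(0.359×216²×203) = 1.887.
CD = 0.0244 + 0.0467 × 1.887² = 0.1907.
L/D = CL/CD = 1.887 / 0.1907 = 9.9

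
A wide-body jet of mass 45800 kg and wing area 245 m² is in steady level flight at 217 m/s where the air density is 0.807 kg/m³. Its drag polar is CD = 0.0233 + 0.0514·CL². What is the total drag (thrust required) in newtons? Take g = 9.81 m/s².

D = 1.11×10^5 N

Weight W = mg = 45800 × 9.81 = 4.493×10^5 N; in level flight L = W.
Dynamic pressure q = 0.5 × 0.807 × 217² = 19000 Pa.
CL = W/(q·S) = 4.493×10^5 / (19000 × 245) = 0.09652.
CD = 0.0233 + 0.0514 × 0.09652² = 0.02378.
D = q·S·CD = 19000 × 245 × 0.02378 = 1.107×10^5 N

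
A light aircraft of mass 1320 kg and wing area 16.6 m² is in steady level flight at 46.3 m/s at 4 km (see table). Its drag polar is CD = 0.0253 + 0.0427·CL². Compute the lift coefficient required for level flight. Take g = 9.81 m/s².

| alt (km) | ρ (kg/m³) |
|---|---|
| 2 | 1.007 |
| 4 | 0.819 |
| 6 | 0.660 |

CL = 0.889

At 4 km, from the table: ρ = 0.819 kg/m³.
Level flight ⇒ L = W = m·g = 1320 × 9.81 = 12949 N.
Dynamic pressure q = 0.5 × 0.819 × 46.3² = 877.8 Pa.
Required CL = L/(qS) = 12949/(877.8·16.6) = 0.8886.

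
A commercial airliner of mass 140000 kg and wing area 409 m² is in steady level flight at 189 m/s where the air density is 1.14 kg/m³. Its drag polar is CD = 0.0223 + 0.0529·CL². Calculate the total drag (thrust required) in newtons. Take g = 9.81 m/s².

D = 1.98×10^5 N

In steady level flight, lift balances weight: W = mg = 140000 × 9.81 = 1.3734×10^6 N.
Dynamic pressure q = 0.5 × 1.14 × 189² = 20360 Pa.
CL = W/(q·S) = 1.3734×10^6 / (20360 × 409) = 0.1649.
CD = 0.0223 + 0.0529 × 0.1649² = 0.02374.
D = q·S·CD = 20360 × 409 × 0.02374 = 1.977×10^5 N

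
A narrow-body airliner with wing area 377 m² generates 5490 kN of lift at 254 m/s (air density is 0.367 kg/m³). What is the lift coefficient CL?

From L = ½ρv²S·CL, rearranging gives CL = 2L/(ρv²S).
CL = 2 × 5.49×10^6 / (0.367 × 254² × 377) = 1.23

CL = 1.23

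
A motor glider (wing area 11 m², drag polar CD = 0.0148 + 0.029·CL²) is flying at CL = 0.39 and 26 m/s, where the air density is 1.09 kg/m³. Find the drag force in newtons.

D = 77.9 N

CD = 0.0148 + 0.029 × 0.39² = 0.01921
D = ½ρv²S·CD = ½ × 1.09 × 26² × 11 × 0.01921 = 77.9 N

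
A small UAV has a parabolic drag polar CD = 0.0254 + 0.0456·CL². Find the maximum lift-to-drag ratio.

(L/D)max = 14.7

For CD = CD0 + K·CL², (L/D)max occurs at CL* = √(CD0/K) and equals 1/(2√(K·CD0)).
(L/D)max = 1/(2√(0.0456 × 0.0254)) = 1/(2 × 0.03403) = 14.7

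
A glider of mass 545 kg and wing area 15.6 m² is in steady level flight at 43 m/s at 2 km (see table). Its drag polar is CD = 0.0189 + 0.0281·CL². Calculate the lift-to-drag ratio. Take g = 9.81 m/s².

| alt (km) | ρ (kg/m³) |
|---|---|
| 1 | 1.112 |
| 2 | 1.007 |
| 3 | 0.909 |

At 2 km, from the table: ρ = 1.007 kg/m³.
Level flight ⇒ L = W = m·g = 545 × 9.81 = 5346.4 N.
q = ½ρv² = ½ × 1.007 × 43² = 931 Pa.
Required CL = L/(qS) = 5346.4/(931·15.6) = 0.3681.
CD = 0.0189 + 0.0281 × 0.3681² = 0.02271.
L/D = CL/CD = 0.3681 / 0.02271 = 16.2

L/D = 16.2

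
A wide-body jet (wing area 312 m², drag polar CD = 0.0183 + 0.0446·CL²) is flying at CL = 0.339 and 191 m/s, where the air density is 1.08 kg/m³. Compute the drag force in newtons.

CD = 0.0183 + 0.0446 × 0.339² = 0.02343
D = ½ρv²S·CD = ½ × 1.08 × 191² × 312 × 0.02343 = 1.44×10^5 N

D = 1.44×10^5 N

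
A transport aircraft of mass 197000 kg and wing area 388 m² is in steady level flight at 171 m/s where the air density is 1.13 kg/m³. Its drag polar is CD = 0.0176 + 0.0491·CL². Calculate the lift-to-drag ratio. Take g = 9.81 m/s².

Weight W = mg = 197000 × 9.81 = 1.9326×10^6 N; in level flight L = W.
q = ½ρv² = ½ × 1.13 × 171² = 16520 Pa.
CL = 2W/(ρv²S) = 2×1.9326×10^6/(1.13×171²×388) = 0.3015.
CD = 0.0176 + 0.0491 × 0.3015² = 0.02206.
L/D = CL/CD = 0.3015 / 0.02206 = 13.7

L/D = 13.7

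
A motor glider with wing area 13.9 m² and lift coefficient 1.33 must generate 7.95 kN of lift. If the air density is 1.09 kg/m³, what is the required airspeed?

v = 28.1 m/s

L = ½ρv²S·CL ⇒ v = √(2L/(ρ·S·CL))
v = √(2 × 7950 / (1.09 × 13.9 × 1.33)) = √789 = 28.1 m/s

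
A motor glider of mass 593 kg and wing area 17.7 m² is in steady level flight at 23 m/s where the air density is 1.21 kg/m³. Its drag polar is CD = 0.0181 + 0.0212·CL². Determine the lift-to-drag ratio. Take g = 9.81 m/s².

L/D = 25.4

In steady level flight, lift balances weight: W = mg = 593 × 9.81 = 5817.3 N.
Dynamic pressure q = 0.5 × 1.21 × 23² = 320 Pa.
CL = W/(q·S) = 5817.3 / (320 × 17.7) = 1.027.
CD = 0.0181 + 0.0212 × 1.027² = 0.04046.
L/D = CL/CD = 1.027 / 0.04046 = 25.4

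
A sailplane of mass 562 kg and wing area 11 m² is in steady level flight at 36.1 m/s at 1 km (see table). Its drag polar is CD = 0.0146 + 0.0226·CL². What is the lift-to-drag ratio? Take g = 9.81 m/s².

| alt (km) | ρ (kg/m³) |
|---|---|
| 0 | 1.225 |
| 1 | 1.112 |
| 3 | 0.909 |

At 1 km, from the table: ρ = 1.112 kg/m³.
Weight W = mg = 562 × 9.81 = 5513.2 N; in level flight L = W.
q = ½ρv² = ½ × 1.112 × 36.1² = 724.6 Pa.
CL = 2W/(ρv²S) = 2×5513.2/(1.112×36.1²×11) = 0.6917.
CD = 0.0146 + 0.0226 × 0.6917² = 0.02541.
L/D = CL/CD = 0.6917 / 0.02541 = 27.2

L/D = 27.2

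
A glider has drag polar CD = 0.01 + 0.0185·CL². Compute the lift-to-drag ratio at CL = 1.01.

CD = 0.01 + 0.0185 × 1.01² = 0.02887
L/D = CL/CD = 1.01 / 0.02887 = 35

L/D = 35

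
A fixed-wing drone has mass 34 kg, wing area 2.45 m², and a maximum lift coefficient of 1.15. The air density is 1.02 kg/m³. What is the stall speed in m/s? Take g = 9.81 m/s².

V_stall = 15.2 m/s

Weight W = mg = 34 × 9.81 = 333.5 N.
From L = ½ρV²S·CL,max = W: V_stall = √(2W/(ρSCL,max)) = √(2·333.5/(1.02·2.45·1.15))
V_stall = √232.1 = 15.2 m/s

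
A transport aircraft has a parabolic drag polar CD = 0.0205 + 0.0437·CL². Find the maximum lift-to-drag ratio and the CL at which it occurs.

(L/D)max = 16.7, at CL = 0.685

For CD = CD0 + K·CL², (L/D)max occurs at CL* = √(CD0/K) and equals 1/(2√(K·CD0)).
(L/D)max = 1/(2√(0.0437 × 0.0205)) = 1/(2 × 0.02993) = 16.7
CL* = √(0.0205/0.0437) = 0.685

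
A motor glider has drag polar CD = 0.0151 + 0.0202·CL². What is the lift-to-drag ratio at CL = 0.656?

CD = 0.0151 + 0.0202 × 0.656² = 0.02379
L/D = CL/CD = 0.656 / 0.02379 = 27.6

L/D = 27.6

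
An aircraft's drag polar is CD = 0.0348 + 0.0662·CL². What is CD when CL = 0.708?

CD = 0.068

CD = 0.0348 + 0.0662 × 0.708² = 0.0348 + 0.03318 = 0.068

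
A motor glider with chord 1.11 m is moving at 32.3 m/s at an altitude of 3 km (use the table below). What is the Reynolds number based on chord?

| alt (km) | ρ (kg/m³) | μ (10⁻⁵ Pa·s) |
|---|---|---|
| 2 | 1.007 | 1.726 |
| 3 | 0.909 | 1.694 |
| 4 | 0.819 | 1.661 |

At 3 km, from the table: ρ = 0.909 kg/m³, μ = 1.694×10⁻⁵ Pa·s.
Re = ρ·v·c/μ = 0.909 × 32.3 × 1.11 / (1.694×10⁻⁵) = 1.92×10^6

Re = 1.92×10^6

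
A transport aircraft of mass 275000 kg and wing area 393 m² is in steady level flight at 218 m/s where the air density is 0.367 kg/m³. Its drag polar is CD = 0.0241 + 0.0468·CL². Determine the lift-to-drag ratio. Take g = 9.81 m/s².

Level flight ⇒ L = W = m·g = 275000 × 9.81 = 2.6978×10^6 N.
Dynamic pressure q = 0.5 × 0.367 × 218² = 8721 Pa.
Required CL = L/(qS) = 2.6978×10^6/(8721·393) = 0.7872.
CD = 0.0241 + 0.0468 × 0.7872² = 0.0531.
L/D = CL/CD = 0.7872 / 0.0531 = 14.8

L/D = 14.8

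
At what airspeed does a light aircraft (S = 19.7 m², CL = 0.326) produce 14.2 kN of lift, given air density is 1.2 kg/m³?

v = 60.7 m/s

L = ½ρv²S·CL ⇒ v = √(2L/(ρ·S·CL))
v = √(2 × 14200 / (1.2 × 19.7 × 0.326)) = √3685 = 60.7 m/s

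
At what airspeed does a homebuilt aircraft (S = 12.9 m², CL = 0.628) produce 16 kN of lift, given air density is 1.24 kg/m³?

v = 56.4 m/s

L = ½ρv²S·CL ⇒ v = √(2L/(ρ·S·CL))
v = √(2 × 16000 / (1.24 × 12.9 × 0.628)) = √3186 = 56.4 m/s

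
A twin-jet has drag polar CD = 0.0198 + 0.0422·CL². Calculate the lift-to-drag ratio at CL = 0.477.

L/D = 16.2

CD = 0.0198 + 0.0422 × 0.477² = 0.0294
L/D = CL/CD = 0.477 / 0.0294 = 16.2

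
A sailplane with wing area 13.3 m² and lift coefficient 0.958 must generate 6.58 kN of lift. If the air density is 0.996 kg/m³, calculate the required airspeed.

v = 32.2 m/s

L = ½ρv²S·CL ⇒ v = √(2L/(ρ·S·CL))
v = √(2 × 6580 / (0.996 × 13.3 × 0.958)) = √1037 = 32.2 m/s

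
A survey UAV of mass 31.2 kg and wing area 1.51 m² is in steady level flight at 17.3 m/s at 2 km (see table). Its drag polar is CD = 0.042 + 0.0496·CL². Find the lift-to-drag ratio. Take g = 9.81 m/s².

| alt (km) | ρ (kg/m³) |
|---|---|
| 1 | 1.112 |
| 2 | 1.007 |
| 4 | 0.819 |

L/D = 10.2

At 2 km, from the table: ρ = 1.007 kg/m³.
In steady level flight, lift balances weight: W = mg = 31.2 × 9.81 = 306.07 N.
q = ½ρv² = ½ × 1.007 × 17.3² = 150.7 Pa.
CL = W/(q·S) = 306.07 / (150.7 × 1.51) = 1.345.
CD = 0.042 + 0.0496 × 1.345² = 0.1317.
L/D = CL/CD = 1.345 / 0.1317 = 10.2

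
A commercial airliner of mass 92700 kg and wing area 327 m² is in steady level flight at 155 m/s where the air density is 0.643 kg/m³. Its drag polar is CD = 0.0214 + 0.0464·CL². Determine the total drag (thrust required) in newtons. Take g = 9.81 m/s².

D = 69200 N

Weight W = mg = 92700 × 9.81 = 9.0939×10^5 N; in level flight L = W.
Dynamic pressure q = 0.5 × 0.643 × 155² = 7724 Pa.
CL = 2W/(ρv²S) = 2×9.0939×10^5/(0.643×155²×327) = 0.36.
CD = 0.0214 + 0.0464 × 0.36² = 0.02741.
D = q·S·CD = 7724 × 327 × 0.02741 = 69240 N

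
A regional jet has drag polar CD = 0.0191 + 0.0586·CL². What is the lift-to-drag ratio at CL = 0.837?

L/D = 13.9

CD = 0.0191 + 0.0586 × 0.837² = 0.06015
L/D = CL/CD = 0.837 / 0.06015 = 13.9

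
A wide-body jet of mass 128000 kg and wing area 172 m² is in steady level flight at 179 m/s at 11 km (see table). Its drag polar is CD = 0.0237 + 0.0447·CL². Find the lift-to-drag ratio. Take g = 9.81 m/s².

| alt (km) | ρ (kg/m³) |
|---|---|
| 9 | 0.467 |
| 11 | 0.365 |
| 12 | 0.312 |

At 11 km, from the table: ρ = 0.365 kg/m³.
Weight W = mg = 128000 × 9.81 = 1.2557×10^6 N; in level flight L = W.
q = ½ρv² = ½ × 0.365 × 179² = 5847 Pa.
CL = W/(q·S) = 1.2557×10^6 / (5847 × 172) = 1.248.
CD = 0.0237 + 0.0447 × 1.248² = 0.09337.
L/D = CL/CD = 1.248 / 0.09337 = 13.4

L/D = 13.4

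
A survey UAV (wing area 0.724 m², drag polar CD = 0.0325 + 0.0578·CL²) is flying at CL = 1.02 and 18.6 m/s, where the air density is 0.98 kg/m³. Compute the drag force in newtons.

D = 11.4 N

CD = 0.0325 + 0.0578 × 1.02² = 0.09264
D = ½ρv²S·CD = ½ × 0.98 × 18.6² × 0.724 × 0.09264 = 11.4 N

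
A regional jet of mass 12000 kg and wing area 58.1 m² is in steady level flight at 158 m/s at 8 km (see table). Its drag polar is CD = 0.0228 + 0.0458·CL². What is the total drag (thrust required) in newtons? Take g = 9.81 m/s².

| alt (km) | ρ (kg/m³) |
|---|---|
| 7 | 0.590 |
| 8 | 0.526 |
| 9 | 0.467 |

D = 10400 N

At 8 km, from the table: ρ = 0.526 kg/m³.
Level flight ⇒ L = W = m·g = 12000 × 9.81 = 1.1772×10^5 N.
q = ½ρv² = ½ × 0.526 × 158² = 6566 Pa.
Required CL = L/(qS) = 1.1772×10^5/(6566·58.1) = 0.3086.
CD = 0.0228 + 0.0458 × 0.3086² = 0.02716.
D = q·S·CD = 6566 × 58.1 × 0.02716 = 10360 N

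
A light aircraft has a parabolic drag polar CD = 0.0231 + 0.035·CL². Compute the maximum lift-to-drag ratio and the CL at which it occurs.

(L/D)max = 17.6, at CL = 0.812

For CD = CD0 + K·CL², (L/D)max occurs at CL* = √(CD0/K) and equals 1/(2√(K·CD0)).
(L/D)max = 1/(2√(0.035 × 0.0231)) = 1/(2 × 0.02843) = 17.6
CL* = √(0.0231/0.035) = 0.812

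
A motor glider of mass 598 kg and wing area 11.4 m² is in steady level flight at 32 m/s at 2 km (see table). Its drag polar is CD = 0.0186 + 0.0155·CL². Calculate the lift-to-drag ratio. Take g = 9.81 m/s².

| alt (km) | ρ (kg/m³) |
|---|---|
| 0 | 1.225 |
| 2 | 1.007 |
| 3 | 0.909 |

At 2 km, from the table: ρ = 1.007 kg/m³.
Weight W = mg = 598 × 9.81 = 5866.4 N; in level flight L = W.
Dynamic pressure q = 0.5 × 1.007 × 32² = 515.6 Pa.
CL = W/(q·S) = 5866.4 / (515.6 × 11.4) = 0.9981.
CD = 0.0186 + 0.0155 × 0.9981² = 0.03404.
L/D = CL/CD = 0.9981 / 0.03404 = 29.3

L/D = 29.3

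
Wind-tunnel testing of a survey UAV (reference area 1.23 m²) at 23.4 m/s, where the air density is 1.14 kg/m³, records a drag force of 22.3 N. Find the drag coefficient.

From D = ½ρv²S·CD, rearranging gives CD = 2D/(ρv²S).
CD = 2 × 22.3 / (1.14 × 23.4² × 1.23) = 0.0581

CD = 0.0581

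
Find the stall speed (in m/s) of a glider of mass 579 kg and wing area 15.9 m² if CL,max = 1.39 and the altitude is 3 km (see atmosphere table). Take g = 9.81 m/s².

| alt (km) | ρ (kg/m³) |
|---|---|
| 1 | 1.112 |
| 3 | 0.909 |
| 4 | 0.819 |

V_stall = 23.8 m/s

At 3 km, from the table: ρ = 0.909 kg/m³.
At stall, lift equals weight: L = W = m·g = 579 × 9.81 = 5680 N.
From L = ½ρV²S·CL,max = W: V_stall = √(2W/(ρSCL,max)) = √(2·5680/(0.909·15.9·1.39))
V_stall = √565.5 = 23.8 m/s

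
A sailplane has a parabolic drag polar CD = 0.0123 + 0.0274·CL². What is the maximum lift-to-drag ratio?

(L/D)max = 27.2

For CD = CD0 + K·CL², (L/D)max occurs at CL* = √(CD0/K) and equals 1/(2√(K·CD0)).
(L/D)max = 1/(2√(0.0274 × 0.0123)) = 1/(2 × 0.01836) = 27.2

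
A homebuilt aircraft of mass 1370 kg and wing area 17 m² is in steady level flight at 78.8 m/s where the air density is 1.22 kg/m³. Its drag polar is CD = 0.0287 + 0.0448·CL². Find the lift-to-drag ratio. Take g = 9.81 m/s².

L/D = 6.81

Weight W = mg = 1370 × 9.81 = 13440 N; in level flight L = W.
q = ½ρv² = ½ × 1.22 × 78.8² = 3788 Pa.
Required CL = L/(qS) = 13440/(3788·17) = 0.2087.
CD = 0.0287 + 0.0448 × 0.2087² = 0.03065.
L/D = CL/CD = 0.2087 / 0.03065 = 6.81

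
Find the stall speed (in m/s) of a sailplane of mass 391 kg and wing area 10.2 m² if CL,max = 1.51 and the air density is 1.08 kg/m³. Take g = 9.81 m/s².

At stall, lift equals weight: L = W = m·g = 391 × 9.81 = 3836 N.
V_stall = √(2W/(ρ·S·CL,max)) = √(2 × 3836 / (1.08 × 10.2 × 1.51))
V_stall = √461.2 = 21.5 m/s

V_stall = 21.5 m/s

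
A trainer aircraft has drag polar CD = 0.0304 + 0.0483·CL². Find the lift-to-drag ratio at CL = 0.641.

CD = 0.0304 + 0.0483 × 0.641² = 0.05025
L/D = CL/CD = 0.641 / 0.05025 = 12.8

L/D = 12.8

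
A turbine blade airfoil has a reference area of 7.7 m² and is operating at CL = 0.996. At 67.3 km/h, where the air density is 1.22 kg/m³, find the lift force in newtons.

Convert speed: v = 67.3 km/h ÷ 3.6 = 18.69 m/s.
L = ½ρv²S·CL = ½ × 1.22 × 18.69² × 7.7 × 0.996 = 1630 N

L = 1630 N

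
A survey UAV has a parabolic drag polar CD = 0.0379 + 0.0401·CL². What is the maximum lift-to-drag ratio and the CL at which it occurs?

(L/D)max = 12.8, at CL = 0.972

For CD = CD0 + K·CL², (L/D)max occurs at CL* = √(CD0/K) and equals 1/(2√(K·CD0)).
(L/D)max = 1/(2√(0.0401 × 0.0379)) = 1/(2 × 0.03898) = 12.8
CL* = √(0.0379/0.0401) = 0.972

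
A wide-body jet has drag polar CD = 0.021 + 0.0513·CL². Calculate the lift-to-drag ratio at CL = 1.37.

CD = 0.021 + 0.0513 × 1.37² = 0.1173
L/D = CL/CD = 1.37 / 0.1173 = 11.7

L/D = 11.7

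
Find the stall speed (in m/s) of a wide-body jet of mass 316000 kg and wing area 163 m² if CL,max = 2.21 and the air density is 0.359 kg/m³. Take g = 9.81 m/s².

V_stall = 219 m/s

Weight W = mg = 316000 × 9.81 = 3.1×10^6 N.
V_stall = √(2W/(ρ·S·CL,max)) = √(2 × 3.1×10^6 / (0.359 × 163 × 2.21))
V_stall = √47940 = 219 m/s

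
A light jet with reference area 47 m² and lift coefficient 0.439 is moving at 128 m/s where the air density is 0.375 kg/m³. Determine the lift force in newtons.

L = 63400 N

Dynamic pressure q = ½ρv² = ½ × 0.375 × 128² = 3072 Pa.
L = q·S·CL = 3072 × 47 × 0.439 = 63400 N ≈ 63.4 kN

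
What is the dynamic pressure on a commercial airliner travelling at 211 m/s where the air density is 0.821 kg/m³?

q = 18300 Pa

q = ½ρv² = ½ × 0.821 × 211² = 18300 Pa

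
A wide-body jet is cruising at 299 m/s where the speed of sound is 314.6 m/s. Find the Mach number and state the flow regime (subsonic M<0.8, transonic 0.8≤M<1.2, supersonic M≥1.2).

M = v/a = 299 / 314.6 = 0.95
M = 0.95 → transonic.

M = 0.95 (transonic)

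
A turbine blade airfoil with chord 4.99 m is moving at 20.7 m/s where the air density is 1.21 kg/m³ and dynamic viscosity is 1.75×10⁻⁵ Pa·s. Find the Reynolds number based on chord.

Re = ρ·v·c/μ = 1.21 × 20.7 × 4.99 / (1.75×10⁻⁵) = 7.14×10^6

Re = 7.14×10^6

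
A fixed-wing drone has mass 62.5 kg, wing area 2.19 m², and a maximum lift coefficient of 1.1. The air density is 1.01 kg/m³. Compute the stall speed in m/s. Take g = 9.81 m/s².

Stall occurs when L = W at CL,max. W = mg = 62.5 × 9.81 = 613.1 N.
V_stall = √(2W/(ρ·S·CL,max)) = √(2 × 613.1 / (1.01 × 2.19 × 1.1))
V_stall = √504 = 22.4 m/s

V_stall = 22.4 m/s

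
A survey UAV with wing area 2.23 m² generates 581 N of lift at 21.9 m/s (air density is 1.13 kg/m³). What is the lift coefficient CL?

CL = 0.961

From L = ½ρv²S·CL, rearranging gives CL = 2L/(ρv²S).
CL = 2 × 581 / (1.13 × 21.9² × 2.23) = 0.961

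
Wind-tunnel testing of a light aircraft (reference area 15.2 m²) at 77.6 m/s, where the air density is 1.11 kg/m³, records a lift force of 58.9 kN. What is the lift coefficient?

From L = ½ρv²S·CL, rearranging gives CL = 2L/(ρv²S).
CL = 2 × 58900 / (1.11 × 77.6² × 15.2) = 1.16

CL = 1.16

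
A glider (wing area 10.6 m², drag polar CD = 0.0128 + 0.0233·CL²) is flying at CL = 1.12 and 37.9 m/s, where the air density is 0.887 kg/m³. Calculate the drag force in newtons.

CD = 0.0128 + 0.0233 × 1.12² = 0.04203
D = ½ρv²S·CD = ½ × 0.887 × 37.9² × 10.6 × 0.04203 = 284 N

D = 284 N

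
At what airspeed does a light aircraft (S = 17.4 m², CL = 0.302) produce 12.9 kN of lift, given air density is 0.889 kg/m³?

L = ½ρv²S·CL ⇒ v = √(2L/(ρ·S·CL))
v = √(2 × 12900 / (0.889 × 17.4 × 0.302)) = √5523 = 74.3 m/s

v = 74.3 m/s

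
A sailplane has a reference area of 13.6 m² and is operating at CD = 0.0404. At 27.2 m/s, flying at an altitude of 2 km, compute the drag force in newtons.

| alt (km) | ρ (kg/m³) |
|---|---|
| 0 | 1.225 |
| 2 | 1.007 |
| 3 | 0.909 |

D = 205 N

At 2 km, from the table: ρ = 1.007 kg/m³.
D = ½ρv²S·CD = ½ × 1.007 × 27.2² × 13.6 × 0.0404 = 205 N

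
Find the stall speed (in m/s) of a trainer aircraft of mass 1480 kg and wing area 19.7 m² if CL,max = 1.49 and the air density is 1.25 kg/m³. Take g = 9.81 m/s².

V_stall = 28.1 m/s

Weight W = mg = 1480 × 9.81 = 14520 N.
V_stall = √(2W/(ρ·S·CL,max)) = √(2 × 14520 / (1.25 × 19.7 × 1.49))
V_stall = √791.4 = 28.1 m/s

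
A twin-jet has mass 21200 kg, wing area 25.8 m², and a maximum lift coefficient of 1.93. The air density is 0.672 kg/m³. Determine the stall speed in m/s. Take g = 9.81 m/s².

Stall occurs when L = W at CL,max. W = mg = 21200 × 9.81 = 2.08×10^5 N.
From L = ½ρV²S·CL,max = W: V_stall = √(2W/(ρSCL,max)) = √(2·2.08×10^5/(0.672·25.8·1.93))
V_stall = √12430 = 111 m/s

V_stall = 111 m/s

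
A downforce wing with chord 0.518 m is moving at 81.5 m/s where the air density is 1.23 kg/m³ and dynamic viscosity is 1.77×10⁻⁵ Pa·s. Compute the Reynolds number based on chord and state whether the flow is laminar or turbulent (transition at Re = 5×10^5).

Re = ρ·v·c/μ = 1.23 × 81.5 × 0.518 / (1.77×10⁻⁵) = 2.93×10^6
Since 2.93×10^6 > 5×10^5, the flow is turbulent.

Re = 2.93×10^6 (turbulent)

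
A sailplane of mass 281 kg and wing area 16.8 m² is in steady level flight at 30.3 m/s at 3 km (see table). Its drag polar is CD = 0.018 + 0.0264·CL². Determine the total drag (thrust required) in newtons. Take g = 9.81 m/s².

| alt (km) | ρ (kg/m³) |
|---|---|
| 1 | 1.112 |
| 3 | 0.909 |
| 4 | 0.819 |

D = 155 N

At 3 km, from the table: ρ = 0.909 kg/m³.
Weight W = mg = 281 × 9.81 = 2756.6 N; in level flight L = W.
q = ½ρv² = ½ × 0.909 × 30.3² = 417.3 Pa.
CL = W/(q·S) = 2756.6 / (417.3 × 16.8) = 0.3932.
CD = 0.018 + 0.0264 × 0.3932² = 0.02208.
D = q·S·CD = 417.3 × 16.8 × 0.02208 = 154.8 N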